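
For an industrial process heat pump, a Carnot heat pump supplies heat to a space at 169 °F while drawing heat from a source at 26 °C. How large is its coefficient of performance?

T_H = 169 °F → (169 − 32) × 5/9 = 76.11 °C = 349.26 K.
T_C = 26 °C → 26 + 273.15 = 299.15 K.
The Carnot heat-pump COP is COP_HP = T_H/(T_H − T_C) = 349.26/(349.26 − 299.15) = 6.97.

COP_HP ≈ 6.97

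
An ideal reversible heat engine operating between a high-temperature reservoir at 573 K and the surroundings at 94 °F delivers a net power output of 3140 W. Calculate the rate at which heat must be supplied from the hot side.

Q̇_H ≈ 6780 W

T_C = 94 °F → (94 − 32) × 5/9 = 34.44 °C = 307.59 K.
The Carnot efficiency is η = 1 − T_C/T_H = 1 − 307.59/573.00 = 0.4632.
Q_H = W/η = 3140/0.4632 = 6780 W.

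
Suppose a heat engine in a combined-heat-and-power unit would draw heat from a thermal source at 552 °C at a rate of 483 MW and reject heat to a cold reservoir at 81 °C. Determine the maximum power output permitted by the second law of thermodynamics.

Ẇ_max ≈ 276 MW

T_H = 552 °C → 552 + 273.15 = 825.15 K.
T_C = 81 °C → 81 + 273.15 = 354.15 K.
The upper bound on efficiency is η_max = 1 − T_C/T_H = 1 − 354.15/825.15 = 0.5708.
W_max = η_max · Q_H = 0.5708 × 483 = 276 MW.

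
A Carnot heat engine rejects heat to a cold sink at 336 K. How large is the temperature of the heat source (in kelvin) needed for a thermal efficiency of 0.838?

From η = 1 − T_C/T_H, solving for T_H gives T_H = T_C/(1 − η) = 336.00/(1 − 0.838) = 2074 K.

T_H ≈ 2074 K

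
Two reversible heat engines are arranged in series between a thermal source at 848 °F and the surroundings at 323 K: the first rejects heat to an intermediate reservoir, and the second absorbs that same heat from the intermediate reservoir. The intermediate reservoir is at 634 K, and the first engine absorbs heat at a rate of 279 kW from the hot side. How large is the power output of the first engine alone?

T_H = 848 °F → (848 − 32) × 5/9 = 453.33 °C = 726.48 K.
First-stage efficiency η₁ = 1 − T_m/T_H = 1 − 634.00/726.48 = 0.1273.
W₁ = η₁·Q_H = 0.1273 × 279 = 35.5 kW.

Ẇ₁ ≈ 35.5 kW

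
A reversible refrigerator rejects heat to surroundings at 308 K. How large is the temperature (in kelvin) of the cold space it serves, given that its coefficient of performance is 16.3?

COP_R = T_C/(T_H − T_C) ⇒ T_C = T_H·COP_R/(1 + COP_R) = 308.00 × 16.3/(1 + 16.3) = 290.2 K.

T_C ≈ 290.2 K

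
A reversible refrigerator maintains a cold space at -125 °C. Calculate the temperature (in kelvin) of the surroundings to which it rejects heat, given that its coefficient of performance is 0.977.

T_H ≈ 300 K

T_C = -125 °C → -125 + 273.15 = 148.15 K.
COP_R = T_C/(T_H − T_C) ⇒ T_H = T_C·(1 + 1/COP_R) = 148.15 × (1 + 1/0.977) = 300 K.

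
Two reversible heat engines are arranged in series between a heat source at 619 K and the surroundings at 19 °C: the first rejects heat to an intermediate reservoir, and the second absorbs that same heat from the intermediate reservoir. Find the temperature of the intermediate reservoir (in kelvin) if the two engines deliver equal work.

T_C = 19 °C → 19 + 273.15 = 292.15 K.
For reversible stages Q_m = Q_H·(T_m/T_H). Setting W₁ = Q_H(1 − T_m/T_H) equal to W₂ = Q_m(1 − T_C/T_m) = Q_H·(T_m − T_C)/T_H gives T_H − T_m = T_m − T_C, so T_m = (T_H + T_C)/2 = (619.00 + 292.15)/2 = 456 K.

T_m ≈ 456 K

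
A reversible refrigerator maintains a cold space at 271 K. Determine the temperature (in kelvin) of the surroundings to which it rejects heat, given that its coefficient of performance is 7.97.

COP_R = T_C/(T_H − T_C) ⇒ T_H = T_C·(1 + 1/COP_R) = 271.00 × (1 + 1/7.97) = 305 K.

T_H ≈ 305 K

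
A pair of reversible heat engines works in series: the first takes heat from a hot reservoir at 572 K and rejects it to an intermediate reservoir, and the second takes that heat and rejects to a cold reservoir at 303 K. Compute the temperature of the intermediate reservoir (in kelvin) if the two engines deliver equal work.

T_m ≈ 438 K

For reversible stages Q_m = Q_H·(T_m/T_H). Setting W₁ = Q_H(1 − T_m/T_H) equal to W₂ = Q_m(1 − T_C/T_m) = Q_H·(T_m − T_C)/T_H gives T_H − T_m = T_m − T_C, so T_m = (T_H + T_C)/2 = (572.00 + 303.00)/2 = 438 K.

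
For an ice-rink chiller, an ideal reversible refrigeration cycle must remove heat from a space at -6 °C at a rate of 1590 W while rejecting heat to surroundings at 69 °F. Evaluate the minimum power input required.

T_H = 69 °F → (69 − 32) × 5/9 = 20.56 °C = 293.71 K.
T_C = -6 °C → -6 + 273.15 = 267.15 K.
COP_R = T_C/(T_H − T_C) = 267.15/26.56 = 10.0600.
W = Q_C/COP_R = 1590/10.0600 = 158.1 W.

Ẇ_in ≈ 158.1 W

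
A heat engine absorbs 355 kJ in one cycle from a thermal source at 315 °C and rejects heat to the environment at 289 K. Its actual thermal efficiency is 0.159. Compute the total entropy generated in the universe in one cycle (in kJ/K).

ΔS_univ ≈ 0.429 kJ/K

T_H = 315 °C → 315 + 273.15 = 588.15 K.
W = η·Q_H = 0.159 × 355 = 56.45 kJ, so Q_C = Q_H − W = 298.6 kJ.
The hot reservoir loses entropy Q_H/T_H = 355/588.15 = 0.6036 kJ/K; the cold reservoir gains Q_C/T_C = 298.6/289.00 = 1.033 kJ/K.
ΔS_univ = −Q_H/T_H + Q_C/T_C = 0.429 kJ/K (> 0, since η = 0.159 < η_Carnot = 0.509).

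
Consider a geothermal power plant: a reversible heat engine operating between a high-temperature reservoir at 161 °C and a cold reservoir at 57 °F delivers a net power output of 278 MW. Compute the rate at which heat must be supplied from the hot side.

Q̇_H ≈ 820 MW

T_H = 161 °C → 161 + 273.15 = 434.15 K.
T_C = 57 °F → (57 − 32) × 5/9 = 13.89 °C = 287.04 K.
For a reversible engine, η = 1 − T_C/T_H = 1 − 287.04/434.15 = 0.3388.
Q_H = W/η = 278/0.3388 = 820 MW.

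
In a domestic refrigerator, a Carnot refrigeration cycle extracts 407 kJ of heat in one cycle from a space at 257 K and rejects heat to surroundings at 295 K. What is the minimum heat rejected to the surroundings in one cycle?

Q_H ≈ 467.2 kJ

For a reversible cycle Q_H/Q_C = T_H/T_C, so Q_H = Q_C·T_H/T_C = 407 × 295.00/257.00 = 467.2 kJ.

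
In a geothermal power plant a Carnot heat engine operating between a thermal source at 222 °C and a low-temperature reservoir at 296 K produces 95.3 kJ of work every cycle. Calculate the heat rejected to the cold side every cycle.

T_H = 222 °C → 222 + 273.15 = 495.15 K.
η_rev = 1 − T_C/T_H = 1 − 296.00/495.15 = 0.4022.
Since Q_C/Q_H = T_C/T_H and Q_H = W/η, Q_C = W·T_C/(T_H − T_C) = 95.3 × 296.00/199.15 = 142 kJ.

Q_C ≈ 142 kJ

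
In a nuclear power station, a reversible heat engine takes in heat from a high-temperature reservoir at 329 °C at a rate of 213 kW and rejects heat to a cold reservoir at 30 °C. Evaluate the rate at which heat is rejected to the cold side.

T_H = 329 °C → 329 + 273.15 = 602.15 K.
T_C = 30 °C → 30 + 273.15 = 303.15 K.
η_rev = 1 − T_C/T_H = 1 − 303.15/602.15 = 0.4966.
For a reversible cycle Q_C/Q_H = T_C/T_H, so Q_C = 213 × 303.15/602.15 = 107 kW.

Q̇_C ≈ 107 kW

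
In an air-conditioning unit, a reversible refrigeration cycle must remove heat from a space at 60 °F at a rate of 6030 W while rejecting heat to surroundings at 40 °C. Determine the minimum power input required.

Ẇ_in ≈ 510.6 W

T_H = 40 °C → 40 + 273.15 = 313.15 K.
T_C = 60 °F → (60 − 32) × 5/9 = 15.56 °C = 288.71 K.
For a reversible refrigerator, COP_R = T_C/(T_H − T_C) = 288.71/24.44 = 11.8107.
W = Q_C/COP_R = 6030/11.8107 = 510.6 W.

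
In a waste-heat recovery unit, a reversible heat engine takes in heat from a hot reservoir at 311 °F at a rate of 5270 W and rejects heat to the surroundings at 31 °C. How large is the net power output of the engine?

T_H = 311 °F → (311 − 32) × 5/9 = 155.00 °C = 428.15 K.
T_C = 31 °C → 31 + 273.15 = 304.15 K.
Carnot efficiency: η = 1 − T_C/T_H = 1 − 304.15/428.15 = 0.2896.
W = η·Q_H = 0.2896 × 5270 = 1530 W.

Ẇ ≈ 1530 W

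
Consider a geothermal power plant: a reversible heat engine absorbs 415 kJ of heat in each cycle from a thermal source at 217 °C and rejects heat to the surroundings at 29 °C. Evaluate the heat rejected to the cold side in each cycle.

Q_C ≈ 256 kJ

T_H = 217 °C → 217 + 273.15 = 490.15 K.
T_C = 29 °C → 29 + 273.15 = 302.15 K.
Carnot efficiency: η = 1 − T_C/T_H = 1 − 302.15/490.15 = 0.3836.
For a reversible cycle Q_C/Q_H = T_C/T_H, so Q_C = 415 × 302.15/490.15 = 256 kJ.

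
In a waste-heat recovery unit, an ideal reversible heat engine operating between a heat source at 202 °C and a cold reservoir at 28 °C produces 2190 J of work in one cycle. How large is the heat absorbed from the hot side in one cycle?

Q_H ≈ 5980 J

T_H = 202 °C → 202 + 273.15 = 475.15 K.
T_C = 28 °C → 28 + 273.15 = 301.15 K.
For a reversible engine, η = 1 − T_C/T_H = 1 − 301.15/475.15 = 0.3662.
Q_H = W/η = 2190/0.3662 = 5980 J.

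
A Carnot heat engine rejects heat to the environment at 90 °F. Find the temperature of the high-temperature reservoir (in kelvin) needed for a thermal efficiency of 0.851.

T_C = 90 °F → (90 − 32) × 5/9 = 32.22 °C = 305.37 K.
From η = 1 − T_C/T_H, solving for T_H gives T_H = T_C/(1 − η) = 305.37/(1 − 0.851) = 2050 K.

T_H ≈ 2050 K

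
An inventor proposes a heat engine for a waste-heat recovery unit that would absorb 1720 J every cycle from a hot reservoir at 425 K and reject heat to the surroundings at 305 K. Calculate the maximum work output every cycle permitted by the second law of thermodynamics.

The upper bound on efficiency is η_max = 1 − T_C/T_H = 1 − 305.00/425.00 = 0.2824.
W_max = η_max · Q_H = 0.2824 × 1720 = 486 J.

W_max ≈ 486 J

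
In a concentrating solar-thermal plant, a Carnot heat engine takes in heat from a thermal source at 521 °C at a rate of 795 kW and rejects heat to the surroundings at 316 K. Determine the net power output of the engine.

T_H = 521 °C → 521 + 273.15 = 794.15 K.
Carnot efficiency: η = 1 − T_C/T_H = 1 − 316.00/794.15 = 0.6021.
W = η·Q_H = 0.6021 × 795 = 478.7 kW.

Ẇ ≈ 478.7 kW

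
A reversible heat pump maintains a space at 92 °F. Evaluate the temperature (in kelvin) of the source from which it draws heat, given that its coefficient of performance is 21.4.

T_C ≈ 292.2 K

T_H = 92 °F → (92 − 32) × 5/9 = 33.33 °C = 306.48 K.
COP_HP = T_H/(T_H − T_C) ⇒ T_C = T_H·(COP_HP − 1)/COP_HP = 306.48 × (21.4 − 1)/21.4 = 292.2 K.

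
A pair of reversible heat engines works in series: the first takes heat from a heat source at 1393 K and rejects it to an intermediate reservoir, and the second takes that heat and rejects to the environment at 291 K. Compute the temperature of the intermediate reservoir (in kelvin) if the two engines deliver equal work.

T_m ≈ 842 K

For reversible stages Q_m = Q_H·(T_m/T_H). Setting W₁ = Q_H(1 − T_m/T_H) equal to W₂ = Q_m(1 − T_C/T_m) = Q_H·(T_m − T_C)/T_H gives T_H − T_m = T_m − T_C, so T_m = (T_H + T_C)/2 = (1393.00 + 291.00)/2 = 842 K.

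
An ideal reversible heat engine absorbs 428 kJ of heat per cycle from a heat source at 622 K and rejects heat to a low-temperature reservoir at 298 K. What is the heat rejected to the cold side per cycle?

Since the cycle is reversible, η = 1 − T_C/T_H = 1 − 298.00/622.00 = 0.5209.
For a reversible cycle Q_C/Q_H = T_C/T_H, so Q_C = 428 × 298.00/622.00 = 205.1 kJ.

Q_C ≈ 205.1 kJ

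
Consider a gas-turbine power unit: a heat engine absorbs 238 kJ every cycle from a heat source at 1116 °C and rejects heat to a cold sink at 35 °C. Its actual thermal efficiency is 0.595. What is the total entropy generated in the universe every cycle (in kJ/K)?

ΔS_univ ≈ 0.141 kJ/K

T_H = 1116 °C → 1116 + 273.15 = 1389.15 K.
T_C = 35 °C → 35 + 273.15 = 308.15 K.
W = η·Q_H = 0.595 × 238 = 141.6 kJ, so Q_C = Q_H − W = 96.39 kJ.
The hot reservoir loses entropy Q_H/T_H = 238/1389.15 = 0.1713 kJ/K; the cold reservoir gains Q_C/T_C = 96.39/308.15 = 0.3128 kJ/K.
ΔS_univ = −Q_H/T_H + Q_C/T_C = 0.141 kJ/K (> 0, since η = 0.595 < η_Carnot = 0.778).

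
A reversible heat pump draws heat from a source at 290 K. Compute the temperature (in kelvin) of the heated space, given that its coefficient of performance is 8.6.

COP_HP = T_H/(T_H − T_C) ⇒ T_H = T_C·COP_HP/(COP_HP − 1) = 290.00 × 8.6/(8.6 − 1) = 328 K.

T_H ≈ 328 K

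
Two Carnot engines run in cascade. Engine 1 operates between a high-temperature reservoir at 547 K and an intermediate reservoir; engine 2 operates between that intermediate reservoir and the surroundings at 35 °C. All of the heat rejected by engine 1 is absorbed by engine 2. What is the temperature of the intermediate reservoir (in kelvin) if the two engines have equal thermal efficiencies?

T_C = 35 °C → 35 + 273.15 = 308.15 K.
Equal efficiencies require 1 − T_m/T_H = 1 − T_C/T_m, i.e. T_m/T_H = T_C/T_m, so T_m = √(T_H·T_C) = √(547.00 × 308.15) = 411 K.

T_m ≈ 411 K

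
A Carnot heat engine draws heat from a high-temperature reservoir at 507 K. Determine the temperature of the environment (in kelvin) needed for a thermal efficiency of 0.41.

From η = 1 − T_C/T_H, T_C = T_H·(1 − η) = 507.00 × (1 − 0.41) = 299 K.

T_C ≈ 299 K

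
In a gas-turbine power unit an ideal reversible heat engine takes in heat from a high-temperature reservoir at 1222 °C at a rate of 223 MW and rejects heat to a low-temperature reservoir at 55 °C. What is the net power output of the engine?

T_H = 1222 °C → 1222 + 273.15 = 1495.15 K.
T_C = 55 °C → 55 + 273.15 = 328.15 K.
Since the cycle is reversible, η = 1 − T_C/T_H = 1 − 328.15/1495.15 = 0.7805.
W = η·Q_H = 0.7805 × 223 = 174.1 MW.

Ẇ ≈ 174.1 MW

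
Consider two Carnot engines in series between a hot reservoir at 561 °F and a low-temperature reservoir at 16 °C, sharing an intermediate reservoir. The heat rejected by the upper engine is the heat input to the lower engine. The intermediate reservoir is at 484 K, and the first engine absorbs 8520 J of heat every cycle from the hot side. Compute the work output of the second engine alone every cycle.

W₂ ≈ 2928 J

T_H = 561 °F → (561 − 32) × 5/9 = 293.89 °C = 567.04 K.
T_C = 16 °C → 16 + 273.15 = 289.15 K.
Heat entering the second stage: Q_m = Q_H·(T_m/T_H) = 8520 × 484.00/567.04 = 7272 J.
Second-stage efficiency η₂ = 1 − T_C/T_m = 1 − 289.15/484.00 = 0.4026, so W₂ = η₂·Q_m = 2928 J.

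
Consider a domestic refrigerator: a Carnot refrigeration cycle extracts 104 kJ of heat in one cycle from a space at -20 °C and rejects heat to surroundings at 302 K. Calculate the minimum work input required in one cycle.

T_C = -20 °C → -20 + 273.15 = 253.15 K.
Carnot COP: COP_R = T_C/(T_H − T_C) = 253.15/48.85 = 5.1822.
W = Q_C/COP_R = 104/5.1822 = 20.1 kJ.

W_in ≈ 20.1 kJ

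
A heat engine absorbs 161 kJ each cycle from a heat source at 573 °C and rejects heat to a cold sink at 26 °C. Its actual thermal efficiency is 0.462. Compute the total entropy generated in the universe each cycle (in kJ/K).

T_H = 573 °C → 573 + 273.15 = 846.15 K.
T_C = 26 °C → 26 + 273.15 = 299.15 K.
W = η·Q_H = 0.462 × 161 = 74.38 kJ, so Q_C = Q_H − W = 86.62 kJ.
Entropy balance on the reservoirs: −Q_H/T_H = -0.1903 kJ/K, +Q_C/T_C = 0.2895 kJ/K.
ΔS_univ = −Q_H/T_H + Q_C/T_C = 0.0993 kJ/K (> 0, since η = 0.462 < η_Carnot = 0.646).

ΔS_univ ≈ 0.0993 kJ/K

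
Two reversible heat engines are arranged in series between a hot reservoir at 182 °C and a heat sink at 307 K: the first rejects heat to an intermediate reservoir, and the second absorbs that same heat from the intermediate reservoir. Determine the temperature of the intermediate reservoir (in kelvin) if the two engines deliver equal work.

T_m ≈ 381 K

T_H = 182 °C → 182 + 273.15 = 455.15 K.
For reversible stages Q_m = Q_H·(T_m/T_H). Setting W₁ = Q_H(1 − T_m/T_H) equal to W₂ = Q_m(1 − T_C/T_m) = Q_H·(T_m − T_C)/T_H gives T_H − T_m = T_m − T_C, so T_m = (T_H + T_C)/2 = (455.15 + 307.00)/2 = 381 K.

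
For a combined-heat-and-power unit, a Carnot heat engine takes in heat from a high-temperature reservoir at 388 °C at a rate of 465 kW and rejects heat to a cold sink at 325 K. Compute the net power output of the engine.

Ẇ ≈ 236 kW

T_H = 388 °C → 388 + 273.15 = 661.15 K.
η_rev = 1 − T_C/T_H = 1 − 325.00/661.15 = 0.5084.
W = η·Q_H = 0.5084 × 465 = 236 kW.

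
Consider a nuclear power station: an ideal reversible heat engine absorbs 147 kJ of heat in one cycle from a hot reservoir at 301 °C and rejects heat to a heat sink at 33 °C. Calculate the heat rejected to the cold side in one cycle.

T_H = 301 °C → 301 + 273.15 = 574.15 K.
T_C = 33 °C → 33 + 273.15 = 306.15 K.
The Carnot efficiency is η = 1 − T_C/T_H = 1 − 306.15/574.15 = 0.4668.
For a reversible cycle Q_C/Q_H = T_C/T_H, so Q_C = 147 × 306.15/574.15 = 78.4 kJ.

Q_C ≈ 78.4 kJ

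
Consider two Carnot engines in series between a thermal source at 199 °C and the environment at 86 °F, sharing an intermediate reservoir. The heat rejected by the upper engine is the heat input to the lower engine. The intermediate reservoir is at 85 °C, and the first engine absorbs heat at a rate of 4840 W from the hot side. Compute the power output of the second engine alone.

Ẇ₂ ≈ 564 W

T_H = 199 °C → 199 + 273.15 = 472.15 K.
T_C = 86 °F → (86 − 32) × 5/9 = 30.00 °C = 303.15 K.
T_m = 85 °C → 85 + 273.15 = 358.15 K.
Heat entering the second stage: Q_m = Q_H·(T_m/T_H) = 4840 × 358.15/472.15 = 3670 W.
Second-stage efficiency η₂ = 1 − T_C/T_m = 1 − 303.15/358.15 = 0.1536, so W₂ = η₂·Q_m = 564 W.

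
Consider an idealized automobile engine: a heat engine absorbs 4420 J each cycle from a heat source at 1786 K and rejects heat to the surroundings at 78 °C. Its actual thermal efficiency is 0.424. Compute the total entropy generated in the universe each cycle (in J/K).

ΔS_univ ≈ 4.775 J/K

T_C = 78 °C → 78 + 273.15 = 351.15 K.
W = η·Q_H = 0.424 × 4420 = 1874 J, so Q_C = Q_H − W = 2546 J.
Entropy balance on the reservoirs: −Q_H/T_H = -2.475 J/K, +Q_C/T_C = 7.250 J/K.
ΔS_univ = −Q_H/T_H + Q_C/T_C = 4.775 J/K (> 0, since η = 0.424 < η_Carnot = 0.803).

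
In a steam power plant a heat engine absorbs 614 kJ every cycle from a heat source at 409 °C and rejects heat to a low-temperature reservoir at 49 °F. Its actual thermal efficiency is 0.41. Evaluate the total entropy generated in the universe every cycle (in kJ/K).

T_H = 409 °C → 409 + 273.15 = 682.15 K.
T_C = 49 °F → (49 − 32) × 5/9 = 9.44 °C = 282.59 K.
W = η·Q_H = 0.41 × 614 = 251.7 kJ, so Q_C = Q_H − W = 362.3 kJ.
Reservoir entropy changes: ΔS_H = −Q_H/T_H = −614/682.15 = -0.9001 kJ/K and ΔS_C = +Q_C/T_C = 362.3/282.59 = 1.282 kJ/K.
ΔS_univ = −Q_H/T_H + Q_C/T_C = 0.382 kJ/K (> 0, since η = 0.41 < η_Carnot = 0.586).

ΔS_univ ≈ 0.382 kJ/K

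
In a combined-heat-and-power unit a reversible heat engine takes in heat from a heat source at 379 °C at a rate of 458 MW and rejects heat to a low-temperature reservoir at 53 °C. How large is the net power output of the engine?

Ẇ ≈ 228.9 MW

T_H = 379 °C → 379 + 273.15 = 652.15 K.
T_C = 53 °C → 53 + 273.15 = 326.15 K.
η_rev = 1 − T_C/T_H = 1 − 326.15/652.15 = 0.4999.
W = η·Q_H = 0.4999 × 458 = 228.9 MW.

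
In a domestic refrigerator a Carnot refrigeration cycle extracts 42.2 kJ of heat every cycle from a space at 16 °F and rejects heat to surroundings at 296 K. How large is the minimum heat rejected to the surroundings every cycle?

Q_H ≈ 47.3 kJ

T_C = 16 °F → (16 − 32) × 5/9 = -8.89 °C = 264.26 K.
For a reversible cycle Q_H/Q_C = T_H/T_C, so Q_H = Q_C·T_H/T_C = 42.2 × 296.00/264.26 = 47.3 kJ.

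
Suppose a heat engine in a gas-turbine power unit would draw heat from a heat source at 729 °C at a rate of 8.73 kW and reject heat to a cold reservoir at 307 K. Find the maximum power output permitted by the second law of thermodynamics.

Ẇ_max ≈ 6.06 kW

T_H = 729 °C → 729 + 273.15 = 1002.15 K.
The second-law ceiling is the Carnot efficiency, η_max = 1 − T_C/T_H = 1 − 307.00/1002.15 = 0.6937.
W_max = η_max · Q_H = 0.6937 × 8.73 = 6.06 kW.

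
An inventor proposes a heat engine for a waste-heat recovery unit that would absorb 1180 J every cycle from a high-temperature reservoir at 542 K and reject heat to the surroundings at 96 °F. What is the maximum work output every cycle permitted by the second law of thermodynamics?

T_C = 96 °F → (96 − 32) × 5/9 = 35.56 °C = 308.71 K.
By the Carnot theorem, η_max = 1 − T_C/T_H = 1 − 308.71/542.00 = 0.4304.
W_max = η_max · Q_H = 0.4304 × 1180 = 507.9 J.

W_max ≈ 507.9 J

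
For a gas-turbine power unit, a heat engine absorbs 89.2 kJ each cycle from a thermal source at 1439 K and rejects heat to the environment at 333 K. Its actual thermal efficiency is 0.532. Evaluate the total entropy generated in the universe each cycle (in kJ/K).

ΔS_univ ≈ 0.0634 kJ/K

W = η·Q_H = 0.532 × 89.2 = 47.45 kJ, so Q_C = Q_H − W = 41.75 kJ.
The hot reservoir loses entropy Q_H/T_H = 89.2/1439.00 = 0.06199 kJ/K; the cold reservoir gains Q_C/T_C = 41.75/333.00 = 0.1254 kJ/K.
ΔS_univ = −Q_H/T_H + Q_C/T_C = 0.0634 kJ/K (> 0, since η = 0.532 < η_Carnot = 0.769).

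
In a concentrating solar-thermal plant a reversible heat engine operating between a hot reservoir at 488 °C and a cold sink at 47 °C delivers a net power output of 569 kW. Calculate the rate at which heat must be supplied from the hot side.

Q̇_H ≈ 982.1 kW

T_H = 488 °C → 488 + 273.15 = 761.15 K.
T_C = 47 °C → 47 + 273.15 = 320.15 K.
Carnot efficiency: η = 1 − T_C/T_H = 1 − 320.15/761.15 = 0.5794.
Q_H = W/η = 569/0.5794 = 982.1 kW.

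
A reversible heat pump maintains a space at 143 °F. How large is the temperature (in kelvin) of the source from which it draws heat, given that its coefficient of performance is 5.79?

T_H = 143 °F → (143 − 32) × 5/9 = 61.67 °C = 334.82 K.
COP_HP = T_H/(T_H − T_C) ⇒ T_C = T_H·(COP_HP − 1)/COP_HP = 334.82 × (5.79 − 1)/5.79 = 277.0 K.

T_C ≈ 277.0 K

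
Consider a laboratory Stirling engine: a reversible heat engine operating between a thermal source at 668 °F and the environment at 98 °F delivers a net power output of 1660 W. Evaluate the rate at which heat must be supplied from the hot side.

T_H = 668 °F → (668 − 32) × 5/9 = 353.33 °C = 626.48 K.
T_C = 98 °F → (98 − 32) × 5/9 = 36.67 °C = 309.82 K.
The Carnot efficiency is η = 1 − T_C/T_H = 1 − 309.82/626.48 = 0.5055.
Q_H = W/η = 1660/0.5055 = 3280 W.

Q̇_H ≈ 3280 W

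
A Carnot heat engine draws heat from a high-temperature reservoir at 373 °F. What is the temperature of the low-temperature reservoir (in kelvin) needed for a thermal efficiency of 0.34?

T_H = 373 °F → (373 − 32) × 5/9 = 189.44 °C = 462.59 K.
From η = 1 − T_C/T_H, T_C = T_H·(1 − η) = 462.59 × (1 − 0.34) = 305 K.

T_C ≈ 305 K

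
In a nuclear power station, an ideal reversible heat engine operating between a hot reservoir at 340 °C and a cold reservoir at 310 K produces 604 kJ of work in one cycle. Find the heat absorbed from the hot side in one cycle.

Q_H ≈ 1220 kJ

T_H = 340 °C → 340 + 273.15 = 613.15 K.
Since the cycle is reversible, η = 1 − T_C/T_H = 1 − 310.00/613.15 = 0.4944.
Q_H = W/η = 604/0.4944 = 1220 kJ.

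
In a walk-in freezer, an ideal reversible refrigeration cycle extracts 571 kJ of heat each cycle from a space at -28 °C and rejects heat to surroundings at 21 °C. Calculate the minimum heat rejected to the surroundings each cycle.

Q_H ≈ 685.1 kJ

T_H = 21 °C → 21 + 273.15 = 294.15 K.
T_C = -28 °C → -28 + 273.15 = 245.15 K.
For a reversible cycle Q_H/Q_C = T_H/T_C, so Q_H = Q_C·T_H/T_C = 571 × 294.15/245.15 = 685.1 kJ.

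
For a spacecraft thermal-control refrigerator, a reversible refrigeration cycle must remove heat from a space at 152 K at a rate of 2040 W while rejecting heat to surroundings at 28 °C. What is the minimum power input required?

T_H = 28 °C → 28 + 273.15 = 301.15 K.
The reversible coefficient of performance is COP_R = T_C/(T_H − T_C) = 152.00/149.15 = 1.0191.
W = Q_C/COP_R = 2040/1.0191 = 2000 W.

Ẇ_in ≈ 2000 W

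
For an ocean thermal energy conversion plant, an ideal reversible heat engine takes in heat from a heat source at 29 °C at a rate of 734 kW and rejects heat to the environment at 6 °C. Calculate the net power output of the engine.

Ẇ ≈ 55.9 kW

T_H = 29 °C → 29 + 273.15 = 302.15 K.
T_C = 6 °C → 6 + 273.15 = 279.15 K.
η_rev = 1 − T_C/T_H = 1 − 279.15/302.15 = 0.0761.
W = η·Q_H = 0.0761 × 734 = 55.9 kW.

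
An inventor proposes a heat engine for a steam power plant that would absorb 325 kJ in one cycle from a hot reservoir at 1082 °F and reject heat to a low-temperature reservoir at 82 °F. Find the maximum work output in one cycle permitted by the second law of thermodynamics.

W_max ≈ 211 kJ

T_H = 1082 °F → (1082 − 32) × 5/9 = 583.33 °C = 856.48 K.
T_C = 82 °F → (82 − 32) × 5/9 = 27.78 °C = 300.93 K.
The upper bound on efficiency is η_max = 1 − T_C/T_H = 1 − 300.93/856.48 = 0.6486.
W_max = η_max · Q_H = 0.6486 × 325 = 211 kJ.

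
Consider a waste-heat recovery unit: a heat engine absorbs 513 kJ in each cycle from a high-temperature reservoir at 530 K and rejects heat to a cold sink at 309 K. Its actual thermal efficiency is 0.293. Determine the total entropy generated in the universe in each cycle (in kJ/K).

W = η·Q_H = 0.293 × 513 = 150.3 kJ, so Q_C = Q_H − W = 362.7 kJ.
The hot reservoir loses entropy Q_H/T_H = 513/530.00 = 0.9679 kJ/K; the cold reservoir gains Q_C/T_C = 362.7/309.00 = 1.174 kJ/K.
ΔS_univ = −Q_H/T_H + Q_C/T_C = 0.2058 kJ/K (> 0, since η = 0.293 < η_Carnot = 0.417).

ΔS_univ ≈ 0.2058 kJ/K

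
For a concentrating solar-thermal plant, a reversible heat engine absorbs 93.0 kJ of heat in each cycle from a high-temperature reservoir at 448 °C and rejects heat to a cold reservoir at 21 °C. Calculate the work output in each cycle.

T_H = 448 °C → 448 + 273.15 = 721.15 K.
T_C = 21 °C → 21 + 273.15 = 294.15 K.
For a reversible engine, η = 1 − T_C/T_H = 1 − 294.15/721.15 = 0.5921.
W = η·Q_H = 0.5921 × 93.0 = 55.1 kJ.

W ≈ 55.1 kJ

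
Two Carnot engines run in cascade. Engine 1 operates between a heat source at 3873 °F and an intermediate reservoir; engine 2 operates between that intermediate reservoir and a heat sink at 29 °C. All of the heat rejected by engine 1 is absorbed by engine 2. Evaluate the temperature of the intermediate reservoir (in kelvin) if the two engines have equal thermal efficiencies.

T_H = 3873 °F → (3873 − 32) × 5/9 = 2133.89 °C = 2407.04 K.
T_C = 29 °C → 29 + 273.15 = 302.15 K.
Equal efficiencies require 1 − T_m/T_H = 1 − T_C/T_m, i.e. T_m/T_H = T_C/T_m, so T_m = √(T_H·T_C) = √(2407.04 × 302.15) = 853 K.

T_m ≈ 853 K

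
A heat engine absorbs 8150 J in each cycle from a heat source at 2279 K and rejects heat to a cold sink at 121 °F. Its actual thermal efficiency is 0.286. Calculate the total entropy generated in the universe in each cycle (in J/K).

T_C = 121 °F → (121 − 32) × 5/9 = 49.44 °C = 322.59 K.
W = η·Q_H = 0.286 × 8150 = 2331 J, so Q_C = Q_H − W = 5819 J.
The hot reservoir loses entropy Q_H/T_H = 8150/2279.00 = 3.576 J/K; the cold reservoir gains Q_C/T_C = 5819/322.59 = 18.04 J/K.
ΔS_univ = −Q_H/T_H + Q_C/T_C = 14.46 J/K (> 0, since η = 0.286 < η_Carnot = 0.858).

ΔS_univ ≈ 14.46 J/K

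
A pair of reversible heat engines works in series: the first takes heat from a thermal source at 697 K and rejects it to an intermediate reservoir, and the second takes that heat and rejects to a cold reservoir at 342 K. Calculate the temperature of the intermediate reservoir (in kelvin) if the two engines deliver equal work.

For reversible stages Q_m = Q_H·(T_m/T_H). Setting W₁ = Q_H(1 − T_m/T_H) equal to W₂ = Q_m(1 − T_C/T_m) = Q_H·(T_m − T_C)/T_H gives T_H − T_m = T_m − T_C, so T_m = (T_H + T_C)/2 = (697.00 + 342.00)/2 = 520 K.

T_m ≈ 520 K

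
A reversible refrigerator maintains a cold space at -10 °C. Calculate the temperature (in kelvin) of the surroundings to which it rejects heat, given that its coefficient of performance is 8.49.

T_H ≈ 294 K

T_C = -10 °C → -10 + 273.15 = 263.15 K.
COP_R = T_C/(T_H − T_C) ⇒ T_H = T_C·(1 + 1/COP_R) = 263.15 × (1 + 1/8.49) = 294 K.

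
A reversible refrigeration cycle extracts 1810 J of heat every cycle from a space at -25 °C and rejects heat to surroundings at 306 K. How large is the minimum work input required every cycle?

T_C = -25 °C → -25 + 273.15 = 248.15 K.
Carnot COP: COP_R = T_C/(T_H − T_C) = 248.15/57.85 = 4.2895.
W = Q_C/COP_R = 1810/4.2895 = 422 J.

W_in ≈ 422 J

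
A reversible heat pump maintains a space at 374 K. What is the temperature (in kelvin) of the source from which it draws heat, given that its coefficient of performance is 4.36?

T_C ≈ 288.2 K

COP_HP = T_H/(T_H − T_C) ⇒ T_C = T_H·(COP_HP − 1)/COP_HP = 374.00 × (4.36 − 1)/4.36 = 288.2 K.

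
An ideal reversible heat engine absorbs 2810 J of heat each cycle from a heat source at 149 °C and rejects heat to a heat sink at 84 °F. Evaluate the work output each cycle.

W ≈ 800 J

T_H = 149 °C → 149 + 273.15 = 422.15 K.
T_C = 84 °F → (84 − 32) × 5/9 = 28.89 °C = 302.04 K.
For a reversible engine, η = 1 − T_C/T_H = 1 − 302.04/422.15 = 0.2845.
W = η·Q_H = 0.2845 × 2810 = 800 J.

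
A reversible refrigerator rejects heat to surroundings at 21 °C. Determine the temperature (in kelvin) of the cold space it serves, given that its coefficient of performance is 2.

T_H = 21 °C → 21 + 273.15 = 294.15 K.
COP_R = T_C/(T_H − T_C) ⇒ T_C = T_H·COP_R/(1 + COP_R) = 294.15 × 2/(1 + 2) = 196.1 K.

T_C ≈ 196.1 K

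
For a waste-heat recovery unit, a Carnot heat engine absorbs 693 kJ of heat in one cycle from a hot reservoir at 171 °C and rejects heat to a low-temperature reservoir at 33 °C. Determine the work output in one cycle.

W ≈ 215.3 kJ

T_H = 171 °C → 171 + 273.15 = 444.15 K.
T_C = 33 °C → 33 + 273.15 = 306.15 K.
The Carnot efficiency is η = 1 − T_C/T_H = 1 − 306.15/444.15 = 0.3107.
W = η·Q_H = 0.3107 × 693 = 215.3 kJ.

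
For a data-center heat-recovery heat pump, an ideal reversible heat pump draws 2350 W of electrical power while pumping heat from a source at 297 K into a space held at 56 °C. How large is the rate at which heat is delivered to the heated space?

T_H = 56 °C → 56 + 273.15 = 329.15 K.
Reversible heating COP: COP_HP = T_H/(T_H − T_C) = 329.15/32.15 = 10.2379.
Q_H = COP_HP · W = 10.2379 × 2350 = 24100 W.

Q̇_H ≈ 24100 W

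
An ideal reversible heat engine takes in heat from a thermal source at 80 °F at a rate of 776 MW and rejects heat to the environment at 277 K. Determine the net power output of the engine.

T_H = 80 °F → (80 − 32) × 5/9 = 26.67 °C = 299.82 K.
Carnot efficiency: η = 1 − T_C/T_H = 1 − 277.00/299.82 = 0.0761.
W = η·Q_H = 0.0761 × 776 = 59.1 MW.

Ẇ ≈ 59.1 MW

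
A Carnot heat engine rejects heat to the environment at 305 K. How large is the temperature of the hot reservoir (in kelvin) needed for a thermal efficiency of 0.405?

T_H ≈ 512.6 K

From η = 1 − T_C/T_H, solving for T_H gives T_H = T_C/(1 − η) = 305.00/(1 − 0.405) = 512.6 K.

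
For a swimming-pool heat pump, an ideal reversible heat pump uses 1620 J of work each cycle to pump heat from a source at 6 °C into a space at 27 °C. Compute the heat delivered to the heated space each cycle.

Q_H ≈ 23200 J

T_H = 27 °C → 27 + 273.15 = 300.15 K.
T_C = 6 °C → 6 + 273.15 = 279.15 K.
The Carnot heat-pump COP is COP_HP = T_H/(T_H − T_C) = 300.15/21.00 = 14.2929.
Q_H = COP_HP · W = 14.2929 × 1620 = 23200 J.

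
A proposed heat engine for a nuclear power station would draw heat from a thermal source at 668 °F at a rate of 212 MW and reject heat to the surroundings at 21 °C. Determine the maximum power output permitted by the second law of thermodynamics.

Ẇ_max ≈ 112 MW

T_H = 668 °F → (668 − 32) × 5/9 = 353.33 °C = 626.48 K.
T_C = 21 °C → 21 + 273.15 = 294.15 K.
No engine can exceed the Carnot limit: η_max = 1 − T_C/T_H = 1 − 294.15/626.48 = 0.5305.
W_max = η_max · Q_H = 0.5305 × 212 = 112 MW.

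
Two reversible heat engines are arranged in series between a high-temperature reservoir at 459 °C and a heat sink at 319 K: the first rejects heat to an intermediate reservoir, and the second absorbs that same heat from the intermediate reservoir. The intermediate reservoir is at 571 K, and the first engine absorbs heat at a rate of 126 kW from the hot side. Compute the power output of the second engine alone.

T_H = 459 °C → 459 + 273.15 = 732.15 K.
Heat entering the second stage: Q_m = Q_H·(T_m/T_H) = 126 × 571.00/732.15 = 98.27 kW.
Second-stage efficiency η₂ = 1 − T_C/T_m = 1 − 319.00/571.00 = 0.4413, so W₂ = η₂·Q_m = 43.37 kW.

Ẇ₂ ≈ 43.37 kW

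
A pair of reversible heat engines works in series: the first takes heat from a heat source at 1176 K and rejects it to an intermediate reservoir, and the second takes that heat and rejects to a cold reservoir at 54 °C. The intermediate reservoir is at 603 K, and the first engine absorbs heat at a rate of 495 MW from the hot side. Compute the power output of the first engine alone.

Ẇ₁ ≈ 241 MW

T_C = 54 °C → 54 + 273.15 = 327.15 K.
First-stage efficiency η₁ = 1 − T_m/T_H = 1 − 603.00/1176.00 = 0.4872.
W₁ = η₁·Q_H = 0.4872 × 495 = 241 MW.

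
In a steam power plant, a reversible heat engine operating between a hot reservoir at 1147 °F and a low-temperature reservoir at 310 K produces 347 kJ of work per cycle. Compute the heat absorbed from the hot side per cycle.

T_H = 1147 °F → (1147 − 32) × 5/9 = 619.44 °C = 892.59 K.
η_rev = 1 − T_C/T_H = 1 − 310.00/892.59 = 0.6527.
Q_H = W/η = 347/0.6527 = 531.6 kJ.

Q_H ≈ 531.6 kJ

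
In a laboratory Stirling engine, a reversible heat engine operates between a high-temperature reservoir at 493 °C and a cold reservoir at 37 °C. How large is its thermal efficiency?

T_H = 493 °C → 493 + 273.15 = 766.15 K.
T_C = 37 °C → 37 + 273.15 = 310.15 K.
For a reversible engine, η = 1 − T_C/T_H = 1 − 310.15/766.15 = 0.5952.

η ≈ 0.5952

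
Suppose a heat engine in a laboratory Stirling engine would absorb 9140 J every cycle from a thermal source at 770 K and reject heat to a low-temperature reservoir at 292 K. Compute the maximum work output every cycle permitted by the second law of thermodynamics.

The upper bound on efficiency is η_max = 1 − T_C/T_H = 1 − 292.00/770.00 = 0.6208.
W_max = η_max · Q_H = 0.6208 × 9140 = 5674 J.

W_max ≈ 5674 J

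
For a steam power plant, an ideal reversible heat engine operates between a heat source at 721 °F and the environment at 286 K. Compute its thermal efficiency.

T_H = 721 °F → (721 − 32) × 5/9 = 382.78 °C = 655.93 K.
The Carnot efficiency is η = 1 − T_C/T_H = 1 − 286.00/655.93 = 0.5640.

η ≈ 0.5640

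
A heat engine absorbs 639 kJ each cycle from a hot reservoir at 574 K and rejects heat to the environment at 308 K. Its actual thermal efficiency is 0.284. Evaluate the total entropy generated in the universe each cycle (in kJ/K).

ΔS_univ ≈ 0.372 kJ/K

W = η·Q_H = 0.284 × 639 = 181.5 kJ, so Q_C = Q_H − W = 457.5 kJ.
Entropy balance on the reservoirs: −Q_H/T_H = -1.113 kJ/K, +Q_C/T_C = 1.485 kJ/K.
ΔS_univ = −Q_H/T_H + Q_C/T_C = 0.372 kJ/K (> 0, since η = 0.284 < η_Carnot = 0.463).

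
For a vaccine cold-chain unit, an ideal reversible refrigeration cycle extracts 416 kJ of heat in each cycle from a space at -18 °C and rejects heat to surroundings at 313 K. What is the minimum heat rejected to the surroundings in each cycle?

T_C = -18 °C → -18 + 273.15 = 255.15 K.
For a reversible cycle Q_H/Q_C = T_H/T_C, so Q_H = Q_C·T_H/T_C = 416 × 313.00/255.15 = 510 kJ.

Q_H ≈ 510 kJ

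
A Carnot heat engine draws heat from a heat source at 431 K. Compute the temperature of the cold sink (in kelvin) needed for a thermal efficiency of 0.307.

T_C ≈ 299 K

From η = 1 − T_C/T_H, T_C = T_H·(1 − η) = 431.00 × (1 − 0.307) = 299 K.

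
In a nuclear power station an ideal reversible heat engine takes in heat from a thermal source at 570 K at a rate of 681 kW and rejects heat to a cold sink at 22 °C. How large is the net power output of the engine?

T_C = 22 °C → 22 + 273.15 = 295.15 K.
Carnot efficiency: η = 1 − T_C/T_H = 1 − 295.15/570.00 = 0.4822.
W = η·Q_H = 0.4822 × 681 = 328 kW.

Ẇ ≈ 328 kW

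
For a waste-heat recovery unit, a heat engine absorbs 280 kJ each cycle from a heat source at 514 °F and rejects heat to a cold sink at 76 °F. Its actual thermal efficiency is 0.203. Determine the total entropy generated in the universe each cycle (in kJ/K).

T_H = 514 °F → (514 − 32) × 5/9 = 267.78 °C = 540.93 K.
T_C = 76 °F → (76 − 32) × 5/9 = 24.44 °C = 297.59 K.
W = η·Q_H = 0.203 × 280 = 56.84 kJ, so Q_C = Q_H − W = 223.2 kJ.
Entropy balance on the reservoirs: −Q_H/T_H = -0.5176 kJ/K, +Q_C/T_C = 0.7499 kJ/K.
ΔS_univ = −Q_H/T_H + Q_C/T_C = 0.232 kJ/K (> 0, since η = 0.203 < η_Carnot = 0.450).

ΔS_univ ≈ 0.232 kJ/K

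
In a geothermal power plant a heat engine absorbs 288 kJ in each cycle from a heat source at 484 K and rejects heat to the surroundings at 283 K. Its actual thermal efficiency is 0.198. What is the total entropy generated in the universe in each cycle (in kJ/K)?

W = η·Q_H = 0.198 × 288 = 57.02 kJ, so Q_C = Q_H − W = 231.0 kJ.
Reservoir entropy changes: ΔS_H = −Q_H/T_H = −288/484.00 = -0.5950 kJ/K and ΔS_C = +Q_C/T_C = 231.0/283.00 = 0.8162 kJ/K.
ΔS_univ = −Q_H/T_H + Q_C/T_C = 0.221 kJ/K (> 0, since η = 0.198 < η_Carnot = 0.415).

ΔS_univ ≈ 0.221 kJ/K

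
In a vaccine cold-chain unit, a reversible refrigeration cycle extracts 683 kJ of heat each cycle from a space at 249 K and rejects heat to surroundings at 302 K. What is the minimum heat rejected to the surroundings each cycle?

Q_H ≈ 828 kJ

For a reversible cycle Q_H/Q_C = T_H/T_C, so Q_H = Q_C·T_H/T_C = 683 × 302.00/249.00 = 828 kJ.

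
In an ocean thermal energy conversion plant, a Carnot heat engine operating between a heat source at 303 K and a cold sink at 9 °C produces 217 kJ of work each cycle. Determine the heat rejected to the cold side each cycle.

T_C = 9 °C → 9 + 273.15 = 282.15 K.
Carnot efficiency: η = 1 − T_C/T_H = 1 − 282.15/303.00 = 0.0688.
Since Q_C/Q_H = T_C/T_H and Q_H = W/η, Q_C = W·T_C/(T_H − T_C) = 217 × 282.15/20.85 = 2940 kJ.

Q_C ≈ 2940 kJ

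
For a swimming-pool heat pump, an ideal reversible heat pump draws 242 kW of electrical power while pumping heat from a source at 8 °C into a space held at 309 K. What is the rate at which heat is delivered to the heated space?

T_C = 8 °C → 8 + 273.15 = 281.15 K.
The Carnot heat-pump COP is COP_HP = T_H/(T_H − T_C) = 309.00/27.85 = 11.0952.
Q_H = COP_HP · W = 11.0952 × 242 = 2690 kW.

Q̇_H ≈ 2690 kW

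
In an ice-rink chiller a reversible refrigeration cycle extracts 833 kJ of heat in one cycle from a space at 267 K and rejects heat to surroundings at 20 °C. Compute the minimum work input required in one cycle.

T_H = 20 °C → 20 + 273.15 = 293.15 K.
COP_R = T_C/(T_H − T_C) = 267.00/26.15 = 10.2103.
W = Q_C/COP_R = 833/10.2103 = 81.6 kJ.

W_in ≈ 81.6 kJ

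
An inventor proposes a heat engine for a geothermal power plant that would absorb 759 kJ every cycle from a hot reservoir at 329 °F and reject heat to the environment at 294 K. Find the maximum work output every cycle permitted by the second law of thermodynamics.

W_max ≈ 250 kJ

T_H = 329 °F → (329 − 32) × 5/9 = 165.00 °C = 438.15 K.
No engine can exceed the Carnot limit: η_max = 1 − T_C/T_H = 1 − 294.00/438.15 = 0.3290.
W_max = η_max · Q_H = 0.3290 × 759 = 250 kJ.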